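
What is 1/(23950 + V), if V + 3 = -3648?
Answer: 1/20299 ≈ 4.9264e-5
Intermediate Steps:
V = -3651 (V = -3 - 3648 = -3651)
1/(23950 + V) = 1/(23950 - 3651) = 1/20299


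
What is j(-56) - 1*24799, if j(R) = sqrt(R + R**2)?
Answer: -24799 + 2*sqrt(770) ≈ -24744.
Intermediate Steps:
j(-56) - 1*24799 = sqrt(-56*(1 - 56)) - 1*24799 = sqrt(-56*(-55)) - 24799 = sqrt(3080) - 24799 = 2*sqrt(770) - 24799 = -24799 + 2*sqrt(770)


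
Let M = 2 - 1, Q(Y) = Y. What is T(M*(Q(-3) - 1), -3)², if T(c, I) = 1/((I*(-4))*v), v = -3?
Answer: 1/1296 ≈ 0.00077160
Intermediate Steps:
M = 1
T(c, I) = 1/(12*I) (T(c, I) = 1/((I*(-4))*(-3)) = 1/(-4*I*(-3)) = 1/(12*I))
T(M*(Q(-3) - 1), -3)² = ((1/12)/(-3))² = ((1/12)*(-⅓))² = (-1/36)² = 1/1296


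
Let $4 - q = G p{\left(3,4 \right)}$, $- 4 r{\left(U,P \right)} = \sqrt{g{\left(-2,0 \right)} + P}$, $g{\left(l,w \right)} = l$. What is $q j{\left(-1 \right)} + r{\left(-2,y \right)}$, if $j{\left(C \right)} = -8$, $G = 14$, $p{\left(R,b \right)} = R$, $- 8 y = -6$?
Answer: $304 - \frac{i \sqrt{5}}{8} \approx 304.0 - 0.27951 i$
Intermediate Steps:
$y = \frac{3}{4}$ ($y = \left(- \frac{1}{8}\right) \left(-6\right) = \frac{3}{4} \approx 0.75$)
$r{\left(U,P \right)} = - \frac{\sqrt{-2 + P}}{4}$
$q = -38$ ($q = 4 - 14 \cdot 3 = 4 - 42 = -38$)
$q j{\left(-1 \right)} + r{\left(-2,y \right)} = \left(-38\right) \left(-8\right) - \frac{\sqrt{-2 + \frac{3}{4}}}{4} = 304 - \frac{\sqrt{- \frac{5}{4}}}{4} = 304 - \frac{\frac{1}{2} i \sqrt{5}}{4} = 304 - \frac{i \sqrt{5}}{8}$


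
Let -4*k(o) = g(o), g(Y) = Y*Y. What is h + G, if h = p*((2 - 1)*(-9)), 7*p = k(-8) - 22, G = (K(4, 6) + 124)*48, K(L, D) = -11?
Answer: 38310/7 ≈ 5472.9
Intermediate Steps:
g(Y) = Y**2
k(o) = -o**2/4
G = 5424 (G = (-11 + 124)*48 = 113*48 = 5424)
p = -38/7 (p = (-1/4*(-8)**2 - 22)/7 = (-1/4*64 - 22)/7 = (-16 - 22)/7 = (1/7)*(-38) = -38/7 ≈ -5.4286)
h = 342/7 (h = -38*(2 - 1)*(-9)/7 = -38*(-9)/7 = -38/7*(-9) = 342/7 ≈ 48.857)
h + G = 342/7 + 5424 = 38310/7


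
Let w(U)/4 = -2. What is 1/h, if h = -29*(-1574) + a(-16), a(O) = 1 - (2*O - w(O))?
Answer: 1/45671 ≈ 2.1896e-5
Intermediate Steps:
w(U) = -8 (w(U) = 4*(-2) = -8)
a(O) = -7 - 2*O (a(O) = 1 - (2*O - 1*(-8)) = 1 - (2*O + 8) = 1 - (8 + 2*O) = 1 + (-8 - 2*O) = -7 - 2*O)
h = 45671 (h = -29*(-1574) + (-7 - 2*(-16)) = 45646 + (-7 + 32) = 45646 + 25 = 45671)
1/h = 1/45671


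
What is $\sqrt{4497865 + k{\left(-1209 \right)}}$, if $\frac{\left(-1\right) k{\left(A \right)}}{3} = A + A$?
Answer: $\sqrt{4505119} \approx 2122.5$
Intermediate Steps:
$k{\left(A \right)} = - 6 A$ ($k{\left(A \right)} = - 3 \left(A + A\right) = - 3 \cdot 2 A = - 6 A$)
$\sqrt{4497865 + k{\left(-1209 \right)}} = \sqrt{4497865 - -7254} = \sqrt{4497865 + 7254} = \sqrt{4505119}$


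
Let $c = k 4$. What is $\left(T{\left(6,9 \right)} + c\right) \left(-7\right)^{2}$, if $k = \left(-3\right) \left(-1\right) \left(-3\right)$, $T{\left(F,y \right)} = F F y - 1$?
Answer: $14063$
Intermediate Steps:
$T{\left(F,y \right)} = -1 + y F^{2}$ ($T{\left(F,y \right)} = F^{2} y - 1 = y F^{2} - 1 = -1 + y F^{2}$)
$k = -9$ ($k = 3 \left(-3\right) = -9$)
$c = -36$ ($c = \left(-9\right) 4 = -36$)
$\left(T{\left(6,9 \right)} + c\right) \left(-7\right)^{2} = \left(\left(-1 + 9 \cdot 6^{2}\right) - 36\right) \left(-7\right)^{2} = \left(\left(-1 + 9 \cdot 36\right) - 36\right) 49 = \left(\left(-1 + 324\right) - 36\right) 49 = \left(323 - 36\right) 49 = 287 \cdot 49 = 14063$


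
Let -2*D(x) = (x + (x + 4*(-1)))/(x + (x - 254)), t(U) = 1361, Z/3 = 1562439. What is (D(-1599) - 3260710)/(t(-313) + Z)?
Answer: -11255972521/16185316456 ≈ -0.69544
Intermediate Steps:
Z = 4687317 (Z = 3*1562439 = 4687317)
D(x) = -(-4 + 2*x)/(2*(-254 + 2*x)) (D(x) = -(x + (x + 4*(-1)))/(2*(x + (x - 254))) = -(x + (x - 4))/(2*(x + (-254 + x))) = -(x + (-4 + x))/(2*(-254 + 2*x)) = -(-4 + 2*x)/(2*(-254 + 2*x)))
(D(-1599) - 3260710)/(t(-313) + Z) = ((2 - 1*(-1599))/(2*(-127 - 1599)) - 3260710)/(1361 + 4687317) = ((½)*(2 + 1599)/(-1726) - 3260710)/4688678 = ((½)*(-1/1726)*1601 - 3260710)*(1/4688678) = (-1601/3452 - 3260710)*(1/4688678) = -11255972521/3452*1/4688678 = -11255972521/16185316456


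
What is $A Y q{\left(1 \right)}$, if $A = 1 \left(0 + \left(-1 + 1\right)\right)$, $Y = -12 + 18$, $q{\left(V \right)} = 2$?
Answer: $0$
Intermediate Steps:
$Y = 6$
$A = 0$ ($A = 1 \left(0 + 0\right) = 1 \cdot 0 = 0$)
$A Y q{\left(1 \right)} = 0 \cdot 6 \cdot 2 = 0 \cdot 2 = 0$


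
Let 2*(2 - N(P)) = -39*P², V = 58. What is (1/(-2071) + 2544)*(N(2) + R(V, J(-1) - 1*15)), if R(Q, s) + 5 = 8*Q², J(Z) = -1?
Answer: 142184328901/2071 ≈ 6.8655e+7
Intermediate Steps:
N(P) = 2 + 39*P²/2 (N(P) = 2 - (-39)*P²/2 = 2 + 39*P²/2)
R(Q, s) = -5 + 8*Q²
(1/(-2071) + 2544)*(N(2) + R(V, J(-1) - 1*15)) = (1/(-2071) + 2544)*((2 + (39/2)*2²) + (-5 + 8*58²)) = (-1/2071 + 2544)*((2 + (39/2)*4) + (-5 + 8*3364)) = 5268623*((2 + 78) + (-5 + 26912))/2071 = 5268623*(80 + 26907)/2071 = (5268623/2071)*26987 = 142184328901/2071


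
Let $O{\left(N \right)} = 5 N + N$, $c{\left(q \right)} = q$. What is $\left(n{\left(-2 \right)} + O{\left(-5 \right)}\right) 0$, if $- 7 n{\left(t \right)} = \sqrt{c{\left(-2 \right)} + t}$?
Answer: $0$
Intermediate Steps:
$O{\left(N \right)} = 6 N$
$n{\left(t \right)} = - \frac{\sqrt{-2 + t}}{7}$
$\left(n{\left(-2 \right)} + O{\left(-5 \right)}\right) 0 = \left(- \frac{\sqrt{-2 - 2}}{7} + 6 \left(-5\right)\right) 0 = \left(- \frac{\sqrt{-4}}{7} - 30\right) 0 = \left(- \frac{2 i}{7} - 30\right) 0 = \left(-30 - \frac{2 i}{7}\right) 0 = 0$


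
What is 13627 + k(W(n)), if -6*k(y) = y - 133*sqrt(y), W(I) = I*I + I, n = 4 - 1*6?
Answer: 40880/3 + 133*sqrt(2)/6 ≈ 13658.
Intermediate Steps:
n = -2 (n = 4 - 6 = -2)
W(I) = I + I**2 (W(I) = I**2 + I = I + I**2)
k(y) = -y/6 + 133*sqrt(y)/6 (k(y) = -(y - 133*sqrt(y))/6 = -y/6 + 133*sqrt(y)/6)
13627 + k(W(n)) = 13627 + (-(-1)*(1 - 2)/3 + 133*sqrt(-2*(1 - 2))/6) = 13627 + (-(-1)*(-1)/3 + 133*sqrt(-2*(-1))/6) = 13627 + (-1/6*2 + 133*sqrt(2)/6) = 13627 + (-1/3 + 133*sqrt(2)/6) = 40880/3 + 133*sqrt(2)/6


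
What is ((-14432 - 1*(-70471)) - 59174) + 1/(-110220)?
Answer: -345539701/110220 ≈ -3135.0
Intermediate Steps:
((-14432 - 1*(-70471)) - 59174) + 1/(-110220) = ((-14432 + 70471) - 59174) - 1/110220 = (56039 - 59174) - 1/110220 = -3135 - 1/110220 = -345539701/110220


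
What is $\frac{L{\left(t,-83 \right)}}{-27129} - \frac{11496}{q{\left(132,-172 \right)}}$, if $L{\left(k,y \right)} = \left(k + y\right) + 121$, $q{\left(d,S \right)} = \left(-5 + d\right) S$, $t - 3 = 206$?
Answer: $\frac{76619879}{148151469} \approx 0.51717$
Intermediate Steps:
$t = 209$ ($t = 3 + 206 = 209$)
$q{\left(d,S \right)} = S \left(-5 + d\right)$
$L{\left(k,y \right)} = 121 + k + y$
$\frac{L{\left(t,-83 \right)}}{-27129} - \frac{11496}{q{\left(132,-172 \right)}} = \frac{121 + 209 - 83}{-27129} - \frac{11496}{\left(-172\right) \left(-5 + 132\right)} = 247 \left(- \frac{1}{27129}\right) - \frac{11496}{\left(-172\right) 127} = - \frac{247}{27129} - \frac{11496}{-21844} = - \frac{247}{27129} - - \frac{2874}{5461} = - \frac{247}{27129} + \frac{2874}{5461} = \frac{76619879}{148151469}$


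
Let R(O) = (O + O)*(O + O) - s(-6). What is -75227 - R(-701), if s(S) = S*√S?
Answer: -2040831 - 6*I*√6 ≈ -2.0408e+6 - 14.697*I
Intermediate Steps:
s(S) = S^(3/2)
R(O) = 4*O² + 6*I*√6 (R(O) = (O + O)*(O + O) - (-6)^(3/2) = (2*O)*(2*O) - (-6)*I*√6 = 4*O² + 6*I*√6)
-75227 - R(-701) = -75227 - (4*(-701)² + 6*I*√6) = -75227 - (4*491401 + 6*I*√6) = -75227 - (1965604 + 6*I*√6) = -75227 + (-1965604 - 6*I*√6) = -2040831 - 6*I*√6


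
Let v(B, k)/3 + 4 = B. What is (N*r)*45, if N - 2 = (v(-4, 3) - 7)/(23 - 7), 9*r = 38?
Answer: 95/8 ≈ 11.875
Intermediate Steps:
r = 38/9 (r = (⅑)*38 = 38/9 ≈ 4.2222)
v(B, k) = -12 + 3*B
N = 1/16 (N = 2 + ((-12 + 3*(-4)) - 7)/(23 - 7) = 2 + ((-12 - 12) - 7)/16 = 2 + (-24 - 7)*(1/16) = 2 - 31*1/16 = 2 - 31/16 = 1/16 ≈ 0.062500)
(N*r)*45 = ((1/16)*(38/9))*45 = (19/72)*45 = 95/8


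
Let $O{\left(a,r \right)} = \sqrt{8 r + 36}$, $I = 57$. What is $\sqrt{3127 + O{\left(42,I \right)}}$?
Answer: $\sqrt{3127 + 2 \sqrt{123}} \approx 56.118$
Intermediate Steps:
$O{\left(a,r \right)} = \sqrt{36 + 8 r}$
$\sqrt{3127 + O{\left(42,I \right)}} = \sqrt{3127 + 2 \sqrt{9 + 2 \cdot 57}} = \sqrt{3127 + 2 \sqrt{9 + 114}} = \sqrt{3127 + 2 \sqrt{123}}$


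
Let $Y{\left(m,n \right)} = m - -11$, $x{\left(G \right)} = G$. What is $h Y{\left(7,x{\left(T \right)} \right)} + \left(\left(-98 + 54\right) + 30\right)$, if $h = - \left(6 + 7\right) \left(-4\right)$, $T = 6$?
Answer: $922$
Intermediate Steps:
$Y{\left(m,n \right)} = 11 + m$ ($Y{\left(m,n \right)} = m + 11 = 11 + m$)
$h = 52$ ($h = - 13 \left(-4\right) = \left(-1\right) \left(-52\right) = 52$)
$h Y{\left(7,x{\left(T \right)} \right)} + \left(\left(-98 + 54\right) + 30\right) = 52 \left(11 + 7\right) + \left(\left(-98 + 54\right) + 30\right) = 52 \cdot 18 + \left(-44 + 30\right) = 936 - 14 = 922$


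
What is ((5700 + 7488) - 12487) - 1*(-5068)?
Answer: 5769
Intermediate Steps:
((5700 + 7488) - 12487) - 1*(-5068) = (13188 - 12487) + 5068 = 701 + 5068 = 5769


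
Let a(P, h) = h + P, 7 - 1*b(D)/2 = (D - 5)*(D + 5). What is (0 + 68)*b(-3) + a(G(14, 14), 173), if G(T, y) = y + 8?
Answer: 3323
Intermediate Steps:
G(T, y) = 8 + y
b(D) = 14 - 2*(-5 + D)*(5 + D) (b(D) = 14 - 2*(D - 5)*(D + 5) = 14 - 2*(-5 + D)*(5 + D))
a(P, h) = P + h
(0 + 68)*b(-3) + a(G(14, 14), 173) = (0 + 68)*(64 - 2*(-3)**2) + ((8 + 14) + 173) = 68*(64 - 2*9) + (22 + 173) = 68*(64 - 18) + 195 = 68*46 + 195 = 3128 + 195 = 3323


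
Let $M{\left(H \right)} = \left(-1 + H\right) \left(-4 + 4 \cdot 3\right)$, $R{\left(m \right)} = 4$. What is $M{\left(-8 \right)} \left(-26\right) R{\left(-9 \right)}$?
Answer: $7488$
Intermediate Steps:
$M{\left(H \right)} = -8 + 8 H$ ($M{\left(H \right)} = \left(-1 + H\right) \left(-4 + 12\right) = \left(-1 + H\right) 8 = -8 + 8 H$)
$M{\left(-8 \right)} \left(-26\right) R{\left(-9 \right)} = \left(-8 + 8 \left(-8\right)\right) \left(-26\right) 4 = \left(-8 - 64\right) \left(-26\right) 4 = \left(-72\right) \left(-26\right) 4 = 1872 \cdot 4 = 7488$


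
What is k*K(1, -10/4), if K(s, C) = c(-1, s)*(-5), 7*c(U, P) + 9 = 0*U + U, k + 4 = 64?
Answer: 3000/7 ≈ 428.57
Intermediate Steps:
k = 60 (k = -4 + 64 = 60)
c(U, P) = -9/7 + U/7 (c(U, P) = -9/7 + (0*U + U)/7 = -9/7 + (0 + U)/7 = -9/7 + U/7)
K(s, C) = 50/7 (K(s, C) = (-9/7 + (⅐)*(-1))*(-5) = (-9/7 - ⅐)*(-5) = -10/7*(-5) = 50/7)
k*K(1, -10/4) = 60*(50/7) = 3000/7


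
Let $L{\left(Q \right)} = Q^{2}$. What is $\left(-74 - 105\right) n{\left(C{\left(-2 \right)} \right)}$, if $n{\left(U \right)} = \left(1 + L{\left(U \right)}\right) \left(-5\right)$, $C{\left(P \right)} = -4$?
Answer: $15215$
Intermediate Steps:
$n{\left(U \right)} = -5 - 5 U^{2}$ ($n{\left(U \right)} = \left(1 + U^{2}\right) \left(-5\right) = -5 - 5 U^{2}$)
$\left(-74 - 105\right) n{\left(C{\left(-2 \right)} \right)} = \left(-74 - 105\right) \left(-5 - 5 \left(-4\right)^{2}\right) = - 179 \left(-5 - 80\right) = \left(-179\right) \left(-85\right) = 15215$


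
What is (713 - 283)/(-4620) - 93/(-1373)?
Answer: -16073/634326 ≈ -0.025339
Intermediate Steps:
(713 - 283)/(-4620) - 93/(-1373) = 430*(-1/4620) - 93*(-1/1373) = -43/462 + 93/1373 = -16073/634326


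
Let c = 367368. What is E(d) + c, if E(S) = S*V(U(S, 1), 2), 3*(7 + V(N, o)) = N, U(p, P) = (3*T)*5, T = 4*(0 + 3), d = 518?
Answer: 394822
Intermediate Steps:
T = 12 (T = 4*3 = 12)
U(p, P) = 180 (U(p, P) = (3*12)*5 = 36*5 = 180)
V(N, o) = -7 + N/3
E(S) = 53*S (E(S) = S*(-7 + (⅓)*180) = S*(-7 + 60) = S*53 = 53*S)
E(d) + c = 53*518 + 367368 = 27454 + 367368 = 394822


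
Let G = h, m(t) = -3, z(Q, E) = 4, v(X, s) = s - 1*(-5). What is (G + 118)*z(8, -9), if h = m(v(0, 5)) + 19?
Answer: 536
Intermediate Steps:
v(X, s) = 5 + s (v(X, s) = s + 5 = 5 + s)
h = 16 (h = -3 + 19 = 16)
G = 16
(G + 118)*z(8, -9) = (16 + 118)*4 = 134*4 = 536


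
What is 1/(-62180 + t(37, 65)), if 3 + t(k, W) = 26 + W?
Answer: -1/62092 ≈ -1.6105e-5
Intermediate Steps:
t(k, W) = 23 + W (t(k, W) = -3 + (26 + W) = 23 + W)
1/(-62180 + t(37, 65)) = 1/(-62180 + (23 + 65)) = 1/(-62180 + 88) = 1/(-62092) = -1/62092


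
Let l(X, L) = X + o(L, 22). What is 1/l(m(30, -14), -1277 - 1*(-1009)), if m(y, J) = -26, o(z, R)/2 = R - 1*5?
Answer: ⅛ ≈ 0.12500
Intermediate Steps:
o(z, R) = -10 + 2*R (o(z, R) = 2*(R - 1*5) = 2*(R - 5) = 2*(-5 + R) = -10 + 2*R)
l(X, L) = 34 + X (l(X, L) = X + (-10 + 2*22) = X + (-10 + 44) = X + 34 = 34 + X)
1/l(m(30, -14), -1277 - 1*(-1009)) = 1/(34 - 26) = 1/8 = ⅛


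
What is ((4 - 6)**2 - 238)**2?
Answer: 54756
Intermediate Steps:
((4 - 6)**2 - 238)**2 = ((-2)**2 - 238)**2 = (4 - 238)**2 = (-234)**2 = 54756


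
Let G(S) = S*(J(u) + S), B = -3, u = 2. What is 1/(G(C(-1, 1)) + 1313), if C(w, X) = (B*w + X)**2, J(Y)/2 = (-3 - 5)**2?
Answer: 1/3617 ≈ 0.00027647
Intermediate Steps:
J(Y) = 128 (J(Y) = 2*(-3 - 5)**2 = 2*(-8)**2 = 2*64 = 128)
C(w, X) = (X - 3*w)**2 (C(w, X) = (-3*w + X)**2 = (X - 3*w)**2)
G(S) = S*(128 + S)
1/(G(C(-1, 1)) + 1313) = 1/((1 - 3*(-1))**2*(128 + (1 - 3*(-1))**2) + 1313) = 1/((1 + 3)**2*(128 + (1 + 3)**2) + 1313) = 1/(4**2*(128 + 4**2) + 1313) = 1/(16*(128 + 16) + 1313) = 1/(16*144 + 1313) = 1/(2304 + 1313) = 1/3617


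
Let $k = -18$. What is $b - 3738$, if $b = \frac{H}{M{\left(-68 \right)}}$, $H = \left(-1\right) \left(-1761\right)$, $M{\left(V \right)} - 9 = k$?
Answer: $- \frac{11801}{3} \approx -3933.7$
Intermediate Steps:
$M{\left(V \right)} = -9$ ($M{\left(V \right)} = 9 - 18 = -9$)
$H = 1761$
$b = - \frac{587}{3}$ ($b = \frac{1761}{-9} = 1761 \left(- \frac{1}{9}\right) = - \frac{587}{3} \approx -195.67$)
$b - 3738 = - \frac{587}{3} - 3738 = - \frac{11801}{3}$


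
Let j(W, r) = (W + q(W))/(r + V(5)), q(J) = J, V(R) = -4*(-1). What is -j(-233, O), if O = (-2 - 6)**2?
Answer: 233/34 ≈ 6.8529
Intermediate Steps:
V(R) = 4
O = 64 (O = (-8)**2 = 64)
j(W, r) = 2*W/(4 + r) (j(W, r) = (W + W)/(r + 4) = (2*W)/(4 + r) = 2*W/(4 + r))
-j(-233, O) = -2*(-233)/(4 + 64) = -2*(-233)/68 = -1*(-233/34) = 233/34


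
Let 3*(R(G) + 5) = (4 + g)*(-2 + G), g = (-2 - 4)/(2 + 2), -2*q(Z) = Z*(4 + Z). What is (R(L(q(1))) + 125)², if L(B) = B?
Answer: 216225/16 ≈ 13514.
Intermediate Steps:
q(Z) = -Z*(4 + Z)/2
g = -3/2 (g = -6/4 = -6*¼ = -3/2 ≈ -1.5000)
R(G) = -20/3 + 5*G/6 (R(G) = -5 + ((4 - 3/2)*(-2 + G))/3 = -5 + (5*(-2 + G)/2)/3 = -5 + (-5 + 5*G/2)/3 = -5 + (-5/3 + 5*G/6) = -20/3 + 5*G/6)
(R(L(q(1))) + 125)² = ((-20/3 + 5*(-½*1*(4 + 1))/6) + 125)² = ((-20/3 + 5*(-½*1*5)/6) + 125)² = ((-20/3 + (⅚)*(-5/2)) + 125)² = ((-20/3 - 25/12) + 125)² = (-35/4 + 125)² = (465/4)² = 216225/16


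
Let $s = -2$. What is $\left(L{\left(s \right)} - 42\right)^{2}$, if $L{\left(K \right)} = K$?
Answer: $1936$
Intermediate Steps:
$\left(L{\left(s \right)} - 42\right)^{2} = \left(-2 - 42\right)^{2} = \left(-44\right)^{2} = 1936$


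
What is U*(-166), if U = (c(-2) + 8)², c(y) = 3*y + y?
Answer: 0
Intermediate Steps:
c(y) = 4*y
U = 0 (U = (4*(-2) + 8)² = (-8 + 8)² = 0² = 0)
U*(-166) = 0*(-166) = 0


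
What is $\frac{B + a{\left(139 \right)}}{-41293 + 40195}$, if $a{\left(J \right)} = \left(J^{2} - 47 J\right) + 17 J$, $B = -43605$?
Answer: $\frac{14227}{549} \approx 25.914$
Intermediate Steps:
$a{\left(J \right)} = J^{2} - 30 J$
$\frac{B + a{\left(139 \right)}}{-41293 + 40195} = \frac{-43605 + 139 \left(-30 + 139\right)}{-41293 + 40195} = \frac{-43605 + 139 \cdot 109}{-1098} = \left(-43605 + 15151\right) \left(- \frac{1}{1098}\right) = \left(-28454\right) \left(- \frac{1}{1098}\right) = \frac{14227}{549}$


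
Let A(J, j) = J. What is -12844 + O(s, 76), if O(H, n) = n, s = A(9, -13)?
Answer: -12768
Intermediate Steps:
s = 9
-12844 + O(s, 76) = -12844 + 76 = -12768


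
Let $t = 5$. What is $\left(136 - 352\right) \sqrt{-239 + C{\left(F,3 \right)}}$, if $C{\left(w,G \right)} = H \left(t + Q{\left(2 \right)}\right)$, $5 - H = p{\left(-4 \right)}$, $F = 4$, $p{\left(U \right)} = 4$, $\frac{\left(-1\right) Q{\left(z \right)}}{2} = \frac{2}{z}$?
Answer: $- 432 i \sqrt{59} \approx - 3318.3 i$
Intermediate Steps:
$Q{\left(z \right)} = - \frac{4}{z}$ ($Q{\left(z \right)} = - 2 \frac{2}{z} = - \frac{4}{z}$)
$H = 1$ ($H = 5 - 4 = 1$)
$C{\left(w,G \right)} = 3$ ($C{\left(w,G \right)} = 1 \left(5 - \frac{4}{2}\right) = 1 \left(5 - 2\right) = 1 \cdot 3 = 3$)
$\left(136 - 352\right) \sqrt{-239 + C{\left(F,3 \right)}} = \left(136 - 352\right) \sqrt{-239 + 3} = - 216 \sqrt{-236} = - 216 \cdot 2 i \sqrt{59} = - 432 i \sqrt{59}$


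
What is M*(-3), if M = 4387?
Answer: -13161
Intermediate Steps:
M*(-3) = 4387*(-3) = -13161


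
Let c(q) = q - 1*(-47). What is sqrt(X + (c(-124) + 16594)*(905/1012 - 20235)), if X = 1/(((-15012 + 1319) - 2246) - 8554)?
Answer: I*sqrt(51333418007616223061583)/12393458 ≈ 18281.0*I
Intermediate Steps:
c(q) = 47 + q (c(q) = q + 47 = 47 + q)
X = -1/24493 (X = 1/((-13693 - 2246) - 8554) = 1/(-15939 - 8554) = 1/(-24493) = -1/24493 ≈ -4.0828e-5)
sqrt(X + (c(-124) + 16594)*(905/1012 - 20235)) = sqrt(-1/24493 + ((47 - 124) + 16594)*(905/1012 - 20235)) = sqrt(-1/24493 + (-77 + 16594)*(905*(1/1012) - 20235)) = sqrt(-1/24493 + 16517*(905/1012 - 20235)) = sqrt(-1/24493 + 16517*(-20476915/1012)) = sqrt(-1/24493 - 338217205055/1012) = sqrt(-8283954003413127/24786916) = I*sqrt(51333418007616223061583)/12393458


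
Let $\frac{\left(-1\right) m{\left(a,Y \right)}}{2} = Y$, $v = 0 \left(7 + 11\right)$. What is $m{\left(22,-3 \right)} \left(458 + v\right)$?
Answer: $2748$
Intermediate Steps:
$v = 0$ ($v = 0 \cdot 18 = 0$)
$m{\left(a,Y \right)} = - 2 Y$
$m{\left(22,-3 \right)} \left(458 + v\right) = \left(-2\right) \left(-3\right) \left(458 + 0\right) = 6 \cdot 458 = 2748$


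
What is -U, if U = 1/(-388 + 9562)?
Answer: -1/9174 ≈ -0.00010900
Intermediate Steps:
U = 1/9174 ≈ 0.00010900
-U = -1*1/9174 = -1/9174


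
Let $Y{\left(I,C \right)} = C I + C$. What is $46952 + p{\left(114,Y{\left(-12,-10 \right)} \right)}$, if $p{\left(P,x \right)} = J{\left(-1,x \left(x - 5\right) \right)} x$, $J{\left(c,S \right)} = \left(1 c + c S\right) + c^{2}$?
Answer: $-1223548$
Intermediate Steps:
$J{\left(c,S \right)} = c + c^{2} + S c$ ($J{\left(c,S \right)} = \left(c + S c\right) + c^{2} = c + c^{2} + S c$)
$Y{\left(I,C \right)} = C + C I$
$p{\left(P,x \right)} = - x^{2} \left(-5 + x\right)$ ($p{\left(P,x \right)} = - (1 + x \left(x - 5\right) - 1) x = - (1 + x \left(-5 + x\right) - 1) x = - x \left(-5 + x\right) x = - x^{2} \left(-5 + x\right)$)
$46952 + p{\left(114,Y{\left(-12,-10 \right)} \right)} = 46952 + \left(- 10 \left(1 - 12\right)\right)^{2} \left(5 - - 10 \left(1 - 12\right)\right) = 46952 + \left(\left(-10\right) \left(-11\right)\right)^{2} \left(5 - \left(-10\right) \left(-11\right)\right) = 46952 + 110^{2} \left(5 - 110\right) = 46952 + 12100 \left(5 - 110\right) = 46952 + 12100 \left(-105\right) = 46952 - 1270500 = -1223548$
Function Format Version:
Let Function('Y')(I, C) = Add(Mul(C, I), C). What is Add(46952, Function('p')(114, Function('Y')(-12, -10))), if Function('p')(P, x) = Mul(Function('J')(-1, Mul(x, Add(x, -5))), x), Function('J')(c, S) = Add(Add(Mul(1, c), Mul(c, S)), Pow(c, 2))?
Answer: -1223548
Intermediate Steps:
Function('J')(c, S) = Add(c, Pow(c, 2), Mul(S, c)) (Function('J')(c, S) = Add(Add(c, Mul(S, c)), Pow(c, 2)) = Add(c, Pow(c, 2), Mul(S, c)))
Function('Y')(I, C) = Add(C, Mul(C, I))
Function('p')(P, x) = Mul(-1, Pow(x, 2), Add(-5, x)) (Function('p')(P, x) = Mul(Mul(-1, Add(1, Mul(x, Add(x, -5)), -1)), x) = Mul(Mul(-1, Add(1, Mul(x, Add(-5, x)), -1)), x) = Mul(Mul(-1, Mul(x, Add(-5, x))), x) = Mul(Mul(-1, x, Add(-5, x)), x) = Mul(-1, Pow(x, 2), Add(-5, x)))
Add(46952, Function('p')(114, Function('Y')(-12, -10))) = Add(46952, Mul(Pow(Mul(-10, Add(1, -12)), 2), Add(5, Mul(-1, Mul(-10, Add(1, -12)))))) = Add(46952, Mul(Pow(Mul(-10, -11), 2), Add(5, Mul(-1, Mul(-10, -11))))) = Add(46952, Mul(Pow(110, 2), Add(5, Mul(-1, 110)))) = Add(46952, Mul(12100, Add(5, -110))) = Add(46952, Mul(12100, -105)) = Add(46952, -1270500) = -1223548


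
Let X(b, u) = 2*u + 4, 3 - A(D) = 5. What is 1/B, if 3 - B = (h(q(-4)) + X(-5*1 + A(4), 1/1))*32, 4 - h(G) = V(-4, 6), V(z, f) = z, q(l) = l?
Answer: -1/445 ≈ -0.0022472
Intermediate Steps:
A(D) = -2 (A(D) = 3 - 1*5 = 3 - 5 = -2)
h(G) = 8 (h(G) = 4 - 1*(-4) = 4 + 4 = 8)
X(b, u) = 4 + 2*u
B = -445 (B = 3 - (8 + (4 + 2/1))*32 = 3 - (8 + (4 + 2*1))*32 = 3 - (8 + (4 + 2))*32 = 3 - (8 + 6)*32 = 3 - 14*32 = 3 - 1*448 = 3 - 448 = -445)
1/B = 1/(-445) = -1/445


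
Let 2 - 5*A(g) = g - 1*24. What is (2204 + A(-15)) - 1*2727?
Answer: -2574/5 ≈ -514.80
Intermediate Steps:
A(g) = 26/5 - g/5 (A(g) = ⅖ - (g - 1*24)/5 = ⅖ - (g - 24)/5 = ⅖ - (-24 + g)/5 = ⅖ + (24/5 - g/5) = 26/5 - g/5)
(2204 + A(-15)) - 1*2727 = (2204 + (26/5 - ⅕*(-15))) - 1*2727 = (2204 + (26/5 + 3)) - 2727 = (2204 + 41/5) - 2727 = 11061/5 - 2727 = -2574/5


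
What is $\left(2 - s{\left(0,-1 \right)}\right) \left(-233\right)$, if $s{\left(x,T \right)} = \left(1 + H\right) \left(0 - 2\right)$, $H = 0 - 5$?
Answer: $1398$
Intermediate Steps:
$H = -5$
$s{\left(x,T \right)} = 8$ ($s{\left(x,T \right)} = \left(1 - 5\right) \left(0 - 2\right) = \left(-4\right) \left(-2\right) = 8$)
$\left(2 - s{\left(0,-1 \right)}\right) \left(-233\right) = \left(2 - 8\right) \left(-233\right) = \left(-6\right) \left(-233\right) = 1398$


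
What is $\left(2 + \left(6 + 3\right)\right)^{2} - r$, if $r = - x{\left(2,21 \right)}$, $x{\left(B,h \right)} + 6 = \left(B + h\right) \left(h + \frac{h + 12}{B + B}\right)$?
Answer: $\frac{3151}{4} \approx 787.75$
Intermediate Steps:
$x{\left(B,h \right)} = -6 + \left(B + h\right) \left(h + \frac{12 + h}{2 B}\right)$ ($x{\left(B,h \right)} = -6 + \left(B + h\right) \left(h + \frac{h + 12}{B + B}\right) = -6 + \left(B + h\right) \left(h + \frac{12 + h}{2 B}\right)$)
$r = - \frac{2667}{4}$ ($r = - \frac{21 \left(12 + 21 + 2 \left(1 + 2 \cdot 2 + 2 \cdot 21\right)\right)}{2 \cdot 2} = - \frac{21 \left(12 + 21 + 2 \left(1 + 4 + 42\right)\right)}{2 \cdot 2} = - \frac{21 \left(12 + 21 + 2 \cdot 47\right)}{2 \cdot 2} = - \frac{21 \left(12 + 21 + 94\right)}{2 \cdot 2} = - \frac{21 \cdot 127}{2 \cdot 2} = \left(-1\right) \frac{2667}{4} = - \frac{2667}{4} \approx -666.75$)
$\left(2 + \left(6 + 3\right)\right)^{2} - r = \left(2 + \left(6 + 3\right)\right)^{2} - - \frac{2667}{4} = \left(2 + 9\right)^{2} + \frac{2667}{4} = 11^{2} + \frac{2667}{4} = 121 + \frac{2667}{4} = \frac{3151}{4}$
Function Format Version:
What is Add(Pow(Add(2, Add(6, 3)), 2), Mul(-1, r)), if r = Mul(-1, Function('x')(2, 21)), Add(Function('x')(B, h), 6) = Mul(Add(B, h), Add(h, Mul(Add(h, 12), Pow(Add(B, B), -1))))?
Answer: Rational(3151, 4) ≈ 787.75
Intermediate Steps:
Function('x')(B, h) = Add(-6, Mul(Add(B, h), Add(h, Mul(Rational(1, 2), Pow(B, -1), Add(12, h))))) (Function('x')(B, h) = Add(-6, Mul(Add(B, h), Add(h, Mul(Add(h, 12), Pow(Add(B, B), -1))))) = Add(-6, Mul(Add(B, h), Add(h, Mul(Add(12, h), Pow(Mul(2, B), -1))))) = Add(-6, Mul(Add(B, h), Add(h, Mul(Add(12, h), Mul(Rational(1, 2), Pow(B, -1)))))) = Add(-6, Mul(Add(B, h), Add(h, Mul(Rational(1, 2), Pow(B, -1), Add(12, h))))))
r = Rational(-2667, 4) (r = Mul(-1, Mul(Rational(1, 2), 21, Pow(2, -1), Add(12, 21, Mul(2, Add(1, Mul(2, 2), Mul(2, 21)))))) = Mul(-1, Mul(Rational(1, 2), 21, Rational(1, 2), Add(12, 21, Mul(2, Add(1, 4, 42))))) = Mul(-1, Mul(Rational(1, 2), 21, Rational(1, 2), Add(12, 21, Mul(2, 47)))) = Mul(-1, Mul(Rational(1, 2), 21, Rational(1, 2), Add(12, 21, 94))) = Mul(-1, Mul(Rational(1, 2), 21, Rational(1, 2), 127)) = Mul(-1, Rational(2667, 4)) = Rational(-2667, 4) ≈ -666.75)
Add(Pow(Add(2, Add(6, 3)), 2), Mul(-1, r)) = Add(Pow(Add(2, Add(6, 3)), 2), Mul(-1, Rational(-2667, 4))) = Add(Pow(Add(2, 9), 2), Rational(2667, 4)) = Add(Pow(11, 2), Rational(2667, 4)) = Add(121, Rational(2667, 4)) = Rational(3151, 4)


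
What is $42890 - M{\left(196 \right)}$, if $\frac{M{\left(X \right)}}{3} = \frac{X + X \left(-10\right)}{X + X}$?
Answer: $\frac{85807}{2} \approx 42904.0$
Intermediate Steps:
$M{\left(X \right)} = - \frac{27}{2}$ ($M{\left(X \right)} = 3 \frac{X + X \left(-10\right)}{X + X} = 3 \frac{X - 10 X}{2 X} = 3 - 9 X \frac{1}{2 X} = 3 \left(- \frac{9}{2}\right) = - \frac{27}{2}$)
$42890 - M{\left(196 \right)} = 42890 - - \frac{27}{2} = 42890 + \frac{27}{2} = \frac{85807}{2}$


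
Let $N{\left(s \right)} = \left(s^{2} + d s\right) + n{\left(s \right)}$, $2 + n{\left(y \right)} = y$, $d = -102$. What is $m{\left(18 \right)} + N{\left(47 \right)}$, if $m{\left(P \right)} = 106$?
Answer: $-2434$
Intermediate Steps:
$n{\left(y \right)} = -2 + y$
$N{\left(s \right)} = -2 + s^{2} - 101 s$ ($N{\left(s \right)} = \left(s^{2} - 102 s\right) + \left(-2 + s\right) = -2 + s^{2} - 101 s$)
$m{\left(18 \right)} + N{\left(47 \right)} = 106 - \left(4749 - 2209\right) = 106 - 2540 = -2434$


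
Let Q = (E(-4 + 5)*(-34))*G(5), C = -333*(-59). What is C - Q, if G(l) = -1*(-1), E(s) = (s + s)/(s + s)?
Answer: 19681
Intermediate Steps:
E(s) = 1 (E(s) = (2*s)/((2*s)) = (2*s)*(1/(2*s)) = 1)
G(l) = 1
C = 19647
Q = -34 (Q = (1*(-34))*1 = -34*1 = -34)
C - Q = 19647 - 1*(-34) = 19647 + 34 = 19681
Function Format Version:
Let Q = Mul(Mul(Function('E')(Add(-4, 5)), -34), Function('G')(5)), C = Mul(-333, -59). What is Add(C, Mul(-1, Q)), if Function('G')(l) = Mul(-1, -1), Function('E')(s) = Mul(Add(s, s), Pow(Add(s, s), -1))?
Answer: 19681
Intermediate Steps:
Function('E')(s) = 1 (Function('E')(s) = Mul(Mul(2, s), Pow(Mul(2, s), -1)) = Mul(Mul(2, s), Mul(Rational(1, 2), Pow(s, -1))) = 1)
Function('G')(l) = 1
C = 19647
Q = -34 (Q = Mul(Mul(1, -34), 1) = Mul(-34, 1) = -34)
Add(C, Mul(-1, Q)) = Add(19647, Mul(-1, -34)) = Add(19647, 34) = 19681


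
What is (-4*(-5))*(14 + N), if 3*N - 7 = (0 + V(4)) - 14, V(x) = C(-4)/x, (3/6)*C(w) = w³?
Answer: 20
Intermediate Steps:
C(w) = 2*w³
V(x) = -128/x (V(x) = (2*(-4)³)/x = (2*(-64))/x = -128/x)
N = -13 (N = 7/3 + ((0 - 128/4) - 14)/3 = 7/3 + ((0 - 128*¼) - 14)/3 = 7/3 + ((0 - 32) - 14)/3 = 7/3 + (-32 - 14)/3 = 7/3 + (⅓)*(-46) = 7/3 - 46/3 = -13)
(-4*(-5))*(14 + N) = (-4*(-5))*(14 - 13) = 20*1 = 20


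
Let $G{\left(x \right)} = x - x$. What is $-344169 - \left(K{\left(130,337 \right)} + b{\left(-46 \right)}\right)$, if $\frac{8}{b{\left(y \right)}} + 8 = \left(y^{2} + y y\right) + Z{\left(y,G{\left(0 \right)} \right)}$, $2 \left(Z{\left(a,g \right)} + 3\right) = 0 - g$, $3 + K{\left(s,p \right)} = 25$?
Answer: $- \frac{1452830219}{4221} \approx -3.4419 \cdot 10^{5}$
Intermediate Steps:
$K{\left(s,p \right)} = 22$ ($K{\left(s,p \right)} = -3 + 25 = 22$)
$G{\left(x \right)} = 0$
$Z{\left(a,g \right)} = -3 - \frac{g}{2}$ ($Z{\left(a,g \right)} = -3 + \frac{0 - g}{2} = -3 + \frac{\left(-1\right) g}{2} = -3 - \frac{g}{2}$)
$b{\left(y \right)} = \frac{8}{-11 + 2 y^{2}}$ ($b{\left(y \right)} = \frac{8}{-8 - \left(3 - y^{2} - y y\right)} = \frac{8}{-8 + \left(\left(y^{2} + y^{2}\right) + \left(-3 + 0\right)\right)} = \frac{8}{-8 + \left(2 y^{2} - 3\right)} = \frac{8}{-8 + \left(-3 + 2 y^{2}\right)} = \frac{8}{-11 + 2 y^{2}}$)
$-344169 - \left(K{\left(130,337 \right)} + b{\left(-46 \right)}\right) = -344169 - \left(22 + \frac{8}{-11 + 2 \left(-46\right)^{2}}\right) = -344169 - \left(22 + \frac{8}{-11 + 2 \cdot 2116}\right) = -344169 - \left(22 + \frac{8}{-11 + 4232}\right) = -344169 - \left(22 + \frac{8}{4221}\right) = -344169 - \frac{92870}{4221} = - \frac{1452830219}{4221}$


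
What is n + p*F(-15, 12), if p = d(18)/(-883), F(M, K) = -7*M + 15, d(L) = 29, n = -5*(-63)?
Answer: 274665/883 ≈ 311.06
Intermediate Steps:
n = 315
F(M, K) = 15 - 7*M
p = -29/883 (p = 29/(-883) = 29*(-1/883) = -29/883 ≈ -0.032843)
n + p*F(-15, 12) = 315 - 29*(15 - 7*(-15))/883 = 315 - 29*(15 + 105)/883 = 315 - 29/883*120 = 315 - 3480/883 = 274665/883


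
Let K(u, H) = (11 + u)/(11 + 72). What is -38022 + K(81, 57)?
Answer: -3155734/83 ≈ -38021.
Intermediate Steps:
K(u, H) = 11/83 + u/83 (K(u, H) = (11 + u)/83 = (11 + u)*(1/83) = 11/83 + u/83)
-38022 + K(81, 57) = -38022 + (11/83 + (1/83)*81) = -38022 + (11/83 + 81/83) = -38022 + 92/83 = -3155734/83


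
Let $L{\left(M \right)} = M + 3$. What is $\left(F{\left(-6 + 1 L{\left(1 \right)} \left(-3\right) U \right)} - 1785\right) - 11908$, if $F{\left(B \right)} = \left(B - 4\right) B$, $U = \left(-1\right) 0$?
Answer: $-13633$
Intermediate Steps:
$L{\left(M \right)} = 3 + M$
$U = 0$
$F{\left(B \right)} = B \left(-4 + B\right)$ ($F{\left(B \right)} = \left(-4 + B\right) B = B \left(-4 + B\right)$)
$\left(F{\left(-6 + 1 L{\left(1 \right)} \left(-3\right) U \right)} - 1785\right) - 11908 = \left(\left(-6 + 1 \left(3 + 1\right) \left(-3\right) 0\right) \left(-4 - \left(6 - 1 \left(3 + 1\right) \left(-3\right) 0\right)\right) - 1785\right) - 11908 = \left(\left(-6 + 1 \cdot 4 \left(-3\right) 0\right) \left(-4 - \left(6 - 1 \cdot 4 \left(-3\right) 0\right)\right) - 1785\right) - 11908 = \left(\left(-6 + 4 \left(-3\right) 0\right) \left(-4 - \left(6 - 4 \left(-3\right) 0\right)\right) - 1785\right) - 11908 = \left(\left(-6 - 0\right) \left(-4 - 6\right) - 1785\right) - 11908 = \left(\left(-6 + 0\right) \left(-4 + \left(-6 + 0\right)\right) - 1785\right) - 11908 = \left(- 6 \left(-4 - 6\right) - 1785\right) - 11908 = \left(\left(-6\right) \left(-10\right) - 1785\right) - 11908 = \left(60 - 1785\right) - 11908 = -1725 - 11908 = -13633$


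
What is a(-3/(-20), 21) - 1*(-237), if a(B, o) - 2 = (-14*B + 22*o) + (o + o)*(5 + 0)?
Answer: 9089/10 ≈ 908.90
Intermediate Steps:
a(B, o) = 2 - 14*B + 32*o (a(B, o) = 2 + ((-14*B + 22*o) + (o + o)*(5 + 0)) = 2 + ((-14*B + 22*o) + (2*o)*5) = 2 + ((-14*B + 22*o) + 10*o) = 2 + (-14*B + 32*o) = 2 - 14*B + 32*o)
a(-3/(-20), 21) - 1*(-237) = (2 - (-42)/(-20) + 32*21) - 1*(-237) = (2 - (-42)*(-1)/20 + 672) + 237 = (2 - 14*3/20 + 672) + 237 = (2 - 21/10 + 672) + 237 = 6719/10 + 237 = 9089/10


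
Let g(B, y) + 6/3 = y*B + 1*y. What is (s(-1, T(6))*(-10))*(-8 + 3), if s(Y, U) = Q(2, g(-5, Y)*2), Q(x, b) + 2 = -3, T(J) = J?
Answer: -250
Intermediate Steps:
g(B, y) = -2 + y + B*y (g(B, y) = -2 + (y*B + 1*y) = -2 + (B*y + y) = -2 + (y + B*y) = -2 + y + B*y)
Q(x, b) = -5 (Q(x, b) = -2 - 3 = -5)
s(Y, U) = -5
(s(-1, T(6))*(-10))*(-8 + 3) = (-5*(-10))*(-8 + 3) = 50*(-5) = -250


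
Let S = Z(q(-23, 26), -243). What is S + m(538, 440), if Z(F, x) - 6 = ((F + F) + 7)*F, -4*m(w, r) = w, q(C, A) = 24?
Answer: 2383/2 ≈ 1191.5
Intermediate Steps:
m(w, r) = -w/4
Z(F, x) = 6 + F*(7 + 2*F) (Z(F, x) = 6 + ((F + F) + 7)*F = 6 + (2*F + 7)*F = 6 + (7 + 2*F)*F = 6 + F*(7 + 2*F))
S = 1326 (S = 6 + 2*24² + 7*24 = 6 + 2*576 + 168 = 6 + 1152 + 168 = 1326)
S + m(538, 440) = 1326 - ¼*538 = 1326 - 269/2 = 2383/2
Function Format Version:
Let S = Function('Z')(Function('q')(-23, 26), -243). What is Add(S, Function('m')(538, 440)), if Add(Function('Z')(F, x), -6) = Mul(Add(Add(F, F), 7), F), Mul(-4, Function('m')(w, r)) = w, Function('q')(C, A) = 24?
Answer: Rational(2383, 2) ≈ 1191.5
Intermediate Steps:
Function('m')(w, r) = Mul(Rational(-1, 4), w)
Function('Z')(F, x) = Add(6, Mul(F, Add(7, Mul(2, F)))) (Function('Z')(F, x) = Add(6, Mul(Add(Add(F, F), 7), F)) = Add(6, Mul(Add(Mul(2, F), 7), F)) = Add(6, Mul(Add(7, Mul(2, F)), F)) = Add(6, Mul(F, Add(7, Mul(2, F)))))
S = 1326 (S = Add(6, Mul(2, Pow(24, 2)), Mul(7, 24)) = Add(6, Mul(2, 576), 168) = Add(6, 1152, 168) = 1326)
Add(S, Function('m')(538, 440)) = Add(1326, Mul(Rational(-1, 4), 538)) = Add(1326, Rational(-269, 2)) = Rational(2383, 2)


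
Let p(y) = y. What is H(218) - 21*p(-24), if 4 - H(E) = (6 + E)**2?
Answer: -49668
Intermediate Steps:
H(E) = 4 - (6 + E)**2
H(218) - 21*p(-24) = (4 - (6 + 218)**2) - 21*(-24) = (4 - 1*224**2) - 1*(-504) = (4 - 1*50176) + 504 = (4 - 50176) + 504 = -50172 + 504 = -49668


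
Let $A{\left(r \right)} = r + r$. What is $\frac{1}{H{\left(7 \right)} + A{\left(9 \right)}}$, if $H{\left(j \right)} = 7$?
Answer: $\frac{1}{25} \approx 0.04$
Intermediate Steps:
$A{\left(r \right)} = 2 r$
$\frac{1}{H{\left(7 \right)} + A{\left(9 \right)}} = \frac{1}{7 + 2 \cdot 9} = \frac{1}{7 + 18} = \frac{1}{25}$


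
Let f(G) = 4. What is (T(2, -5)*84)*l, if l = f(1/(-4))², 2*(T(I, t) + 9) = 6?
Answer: -8064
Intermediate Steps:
T(I, t) = -6 (T(I, t) = -9 + (½)*6 = -9 + 3 = -6)
l = 16 (l = 4² = 16)
(T(2, -5)*84)*l = -6*84*16 = -504*16 = -8064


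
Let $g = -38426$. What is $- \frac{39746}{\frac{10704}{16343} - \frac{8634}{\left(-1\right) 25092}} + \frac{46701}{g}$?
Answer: $- \frac{104387304382514301}{2623792796330} \approx -39785.0$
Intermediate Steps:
$- \frac{39746}{\frac{10704}{16343} - \frac{8634}{\left(-1\right) 25092}} + \frac{46701}{g} = - \frac{39746}{\frac{10704}{16343} - \frac{8634}{\left(-1\right) 25092}} + \frac{46701}{-38426} = - \frac{39746}{10704 \cdot \frac{1}{16343} - \frac{8634}{-25092}} + 46701 \left(- \frac{1}{38426}\right) = - \frac{39746}{\frac{10704}{16343} - - \frac{1439}{4182}} - \frac{46701}{38426} = - \frac{39746}{\frac{10704}{16343} + \frac{1439}{4182}} - \frac{46701}{38426} = - \frac{39746}{\frac{68281705}{68346426}} - \frac{46701}{38426} = \left(-39746\right) \frac{68346426}{68281705} - \frac{46701}{38426} = - \frac{2716497047796}{68281705} - \frac{46701}{38426} = - \frac{104387304382514301}{2623792796330}$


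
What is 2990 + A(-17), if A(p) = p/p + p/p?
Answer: 2992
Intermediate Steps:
A(p) = 2 (A(p) = 1 + 1 = 2)
2990 + A(-17) = 2990 + 2 = 2992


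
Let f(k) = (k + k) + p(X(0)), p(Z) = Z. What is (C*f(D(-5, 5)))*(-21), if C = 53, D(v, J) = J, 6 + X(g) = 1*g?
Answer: -4452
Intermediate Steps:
X(g) = -6 + g (X(g) = -6 + 1*g = -6 + g)
f(k) = -6 + 2*k (f(k) = (k + k) + (-6 + 0) = 2*k - 6 = -6 + 2*k)
(C*f(D(-5, 5)))*(-21) = (53*(-6 + 2*5))*(-21) = (53*(-6 + 10))*(-21) = (53*4)*(-21) = 212*(-21) = -4452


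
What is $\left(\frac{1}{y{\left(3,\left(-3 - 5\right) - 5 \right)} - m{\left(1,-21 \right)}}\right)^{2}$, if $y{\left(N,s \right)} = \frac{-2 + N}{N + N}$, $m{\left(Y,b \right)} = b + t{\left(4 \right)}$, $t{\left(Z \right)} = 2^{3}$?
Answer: $\frac{36}{6241} \approx 0.0057683$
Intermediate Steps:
$t{\left(Z \right)} = 8$
$m{\left(Y,b \right)} = 8 + b$ ($m{\left(Y,b \right)} = b + 8 = 8 + b$)
$y{\left(N,s \right)} = \frac{-2 + N}{2 N}$
$\left(\frac{1}{y{\left(3,\left(-3 - 5\right) - 5 \right)} - m{\left(1,-21 \right)}}\right)^{2} = \left(\frac{1}{\frac{-2 + 3}{2 \cdot 3} - \left(8 - 21\right)}\right)^{2} = \left(\frac{1}{\frac{1}{2} \cdot \frac{1}{3} \cdot 1 - -13}\right)^{2} = \left(\frac{1}{\frac{1}{6} + 13}\right)^{2} = \left(\frac{1}{\frac{79}{6}}\right)^{2} = \left(\frac{6}{79}\right)^{2} = \frac{36}{6241}$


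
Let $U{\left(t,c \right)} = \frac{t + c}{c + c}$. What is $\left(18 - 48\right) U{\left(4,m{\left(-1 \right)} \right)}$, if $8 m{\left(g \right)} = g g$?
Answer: $-495$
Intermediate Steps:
$m{\left(g \right)} = \frac{g^{2}}{8}$ ($m{\left(g \right)} = \frac{g g}{8} = \frac{g^{2}}{8}$)
$U{\left(t,c \right)} = \frac{c + t}{2 c}$
$\left(18 - 48\right) U{\left(4,m{\left(-1 \right)} \right)} = \left(18 - 48\right) \frac{\frac{\left(-1\right)^{2}}{8} + 4}{2 \frac{\left(-1\right)^{2}}{8}} = - 30 \frac{\frac{1}{8} \cdot 1 + 4}{2 \cdot \frac{1}{8} \cdot 1} = - 30 \frac{\frac{1}{\frac{1}{8}} \left(\frac{1}{8} + 4\right)}{2} = - 30 \cdot \frac{1}{2} \cdot 8 \cdot \frac{33}{8} = \left(-30\right) \frac{33}{2} = -495$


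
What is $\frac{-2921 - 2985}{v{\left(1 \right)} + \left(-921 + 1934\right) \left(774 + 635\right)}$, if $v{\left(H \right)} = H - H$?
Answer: $- \frac{5906}{1427317} \approx -0.0041378$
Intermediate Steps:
$v{\left(H \right)} = 0$
$\frac{-2921 - 2985}{v{\left(1 \right)} + \left(-921 + 1934\right) \left(774 + 635\right)} = \frac{-2921 - 2985}{0 + \left(-921 + 1934\right) \left(774 + 635\right)} = - \frac{5906}{0 + 1013 \cdot 1409} = - \frac{5906}{0 + 1427317} = - \frac{5906}{1427317}$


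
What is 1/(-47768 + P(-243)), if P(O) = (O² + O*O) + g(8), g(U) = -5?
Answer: 1/70325 ≈ 1.4220e-5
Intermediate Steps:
P(O) = -5 + 2*O² (P(O) = (O² + O*O) - 5 = (O² + O²) - 5 = 2*O² - 5 = -5 + 2*O²)
1/(-47768 + P(-243)) = 1/(-47768 + (-5 + 2*(-243)²)) = 1/(-47768 + (-5 + 2*59049)) = 1/(-47768 + (-5 + 118098)) = 1/(-47768 + 118093) = 1/70325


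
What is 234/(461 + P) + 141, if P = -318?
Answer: 1569/11 ≈ 142.64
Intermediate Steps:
234/(461 + P) + 141 = 234/(461 - 318) + 141 = 234/143 + 141 = (1/143)*234 + 141 = 18/11 + 141 = 1569/11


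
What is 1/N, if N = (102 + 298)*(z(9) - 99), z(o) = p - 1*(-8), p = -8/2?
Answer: -1/38000 ≈ -2.6316e-5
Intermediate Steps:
p = -4 (p = -8*1/2 = -4)
z(o) = 4 (z(o) = -4 - 1*(-8) = -4 + 8 = 4)
N = -38000 (N = (102 + 298)*(4 - 99) = 400*(-95) = -38000)
1/N = 1/(-38000) = -1/38000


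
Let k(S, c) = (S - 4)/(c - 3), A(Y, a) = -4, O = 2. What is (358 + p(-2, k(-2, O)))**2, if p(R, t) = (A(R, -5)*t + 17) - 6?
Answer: 119025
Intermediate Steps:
k(S, c) = (-4 + S)/(-3 + c)
p(R, t) = 11 - 4*t (p(R, t) = (-4*t + 17) - 6 = (17 - 4*t) - 6 = 11 - 4*t)
(358 + p(-2, k(-2, O)))**2 = (358 + (11 - 4*(-4 - 2)/(-3 + 2)))**2 = (358 + (11 - 4*(-6)/(-1)))**2 = (358 + (11 - (-4)*(-6)))**2 = (358 + (11 - 4*6))**2 = (358 + (11 - 24))**2 = (358 - 13)**2 = 345**2 = 119025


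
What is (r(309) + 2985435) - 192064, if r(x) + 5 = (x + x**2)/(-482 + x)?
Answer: 483156528/173 ≈ 2.7928e+6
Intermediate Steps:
r(x) = -5 + (x + x**2)/(-482 + x)
(r(309) + 2985435) - 192064 = ((2410 + 309**2 - 4*309)/(-482 + 309) + 2985435) - 192064 = ((2410 + 95481 - 1236)/(-173) + 2985435) - 192064 = (-1/173*96655 + 2985435) - 192064 = (-96655/173 + 2985435) - 192064 = 516383600/173 - 192064 = 483156528/173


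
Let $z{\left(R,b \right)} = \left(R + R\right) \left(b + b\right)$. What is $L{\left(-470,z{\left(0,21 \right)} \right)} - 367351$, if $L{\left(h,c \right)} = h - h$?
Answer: $-367351$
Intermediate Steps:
$z{\left(R,b \right)} = 4 R b$ ($z{\left(R,b \right)} = 2 R 2 b = 4 R b$)
$L{\left(h,c \right)} = 0$
$L{\left(-470,z{\left(0,21 \right)} \right)} - 367351 = 0 - 367351 = -367351$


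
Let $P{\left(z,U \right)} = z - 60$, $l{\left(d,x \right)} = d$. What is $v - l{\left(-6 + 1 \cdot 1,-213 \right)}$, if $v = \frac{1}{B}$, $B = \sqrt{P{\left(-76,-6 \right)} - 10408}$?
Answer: $5 - \frac{i \sqrt{659}}{2636} \approx 5.0 - 0.0097386 i$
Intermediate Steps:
$P{\left(z,U \right)} = -60 + z$
$B = 4 i \sqrt{659}$ ($B = \sqrt{\left(-60 - 76\right) - 10408} = \sqrt{-136 - 10408} = \sqrt{-10544} = 4 i \sqrt{659} \approx 102.68 i$)
$v = - \frac{i \sqrt{659}}{2636}$ ($v = \frac{1}{4 i \sqrt{659}} = - \frac{i \sqrt{659}}{2636} \approx - 0.0097386 i$)
$v - l{\left(-6 + 1 \cdot 1,-213 \right)} = - \frac{i \sqrt{659}}{2636} - \left(-6 + 1 \cdot 1\right) = - \frac{i \sqrt{659}}{2636} - \left(-6 + 1\right) = - \frac{i \sqrt{659}}{2636} - -5 = - \frac{i \sqrt{659}}{2636} + 5 = 5 - \frac{i \sqrt{659}}{2636}$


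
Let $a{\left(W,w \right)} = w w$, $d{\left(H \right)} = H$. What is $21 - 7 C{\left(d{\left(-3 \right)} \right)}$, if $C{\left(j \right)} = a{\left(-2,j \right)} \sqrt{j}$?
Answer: $21 - 63 i \sqrt{3} \approx 21.0 - 109.12 i$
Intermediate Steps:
$a{\left(W,w \right)} = w^{2}$
$C{\left(j \right)} = j^{\frac{5}{2}}$ ($C{\left(j \right)} = j^{2} \sqrt{j} = j^{\frac{5}{2}}$)
$21 - 7 C{\left(d{\left(-3 \right)} \right)} = 21 - 7 \left(-3\right)^{\frac{5}{2}} = 21 - 7 \cdot 9 i \sqrt{3} = 21 - 63 i \sqrt{3}$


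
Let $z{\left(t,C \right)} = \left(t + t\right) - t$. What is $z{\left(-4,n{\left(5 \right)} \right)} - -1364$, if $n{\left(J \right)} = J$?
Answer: $1360$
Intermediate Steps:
$z{\left(t,C \right)} = t$ ($z{\left(t,C \right)} = 2 t - t = t$)
$z{\left(-4,n{\left(5 \right)} \right)} - -1364 = -4 - -1364 = -4 + 1364 = 1360$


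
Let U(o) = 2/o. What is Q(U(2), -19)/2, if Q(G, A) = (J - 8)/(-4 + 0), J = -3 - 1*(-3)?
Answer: 1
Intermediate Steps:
J = 0 (J = -3 + 3 = 0)
Q(G, A) = 2 (Q(G, A) = (0 - 8)/(-4 + 0) = -8/(-4) = -8*(-¼) = 2)
Q(U(2), -19)/2 = 2/2 = 2*(½) = 1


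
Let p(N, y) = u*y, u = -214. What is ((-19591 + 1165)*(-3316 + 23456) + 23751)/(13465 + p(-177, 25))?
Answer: -123691963/2705 ≈ -45727.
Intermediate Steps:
p(N, y) = -214*y
((-19591 + 1165)*(-3316 + 23456) + 23751)/(13465 + p(-177, 25)) = ((-19591 + 1165)*(-3316 + 23456) + 23751)/(13465 - 214*25) = (-18426*20140 + 23751)/(13465 - 5350) = (-371099640 + 23751)/8115 = -371075889*1/8115 = -123691963/2705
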